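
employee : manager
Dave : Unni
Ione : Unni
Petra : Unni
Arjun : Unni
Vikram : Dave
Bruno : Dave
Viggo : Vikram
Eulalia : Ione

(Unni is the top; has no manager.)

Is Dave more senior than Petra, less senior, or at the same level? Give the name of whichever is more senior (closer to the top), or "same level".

same level

Both Dave and Petra are 1 level below Unni.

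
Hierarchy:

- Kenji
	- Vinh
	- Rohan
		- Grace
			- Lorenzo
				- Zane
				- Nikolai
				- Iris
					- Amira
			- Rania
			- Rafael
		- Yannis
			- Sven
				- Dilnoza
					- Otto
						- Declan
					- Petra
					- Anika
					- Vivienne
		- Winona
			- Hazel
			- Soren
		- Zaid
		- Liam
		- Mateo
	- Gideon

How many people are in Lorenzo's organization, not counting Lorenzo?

4

Lorenzo directly manages Zane, Nikolai, Iris. Zane has no reports. Nikolai has no reports. Under Iris: Amira (1). So Lorenzo's organization is 3 direct reports plus everyone under them: 1 + 1 + 2 = 4.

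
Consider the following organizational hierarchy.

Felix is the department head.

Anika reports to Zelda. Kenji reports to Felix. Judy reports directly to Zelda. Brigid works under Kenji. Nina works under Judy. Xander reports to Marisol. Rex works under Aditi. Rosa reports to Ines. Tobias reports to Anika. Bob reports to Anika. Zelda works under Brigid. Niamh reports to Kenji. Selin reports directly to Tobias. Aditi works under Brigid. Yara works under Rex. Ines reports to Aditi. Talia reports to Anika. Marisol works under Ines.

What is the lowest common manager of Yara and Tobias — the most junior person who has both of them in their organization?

Yara's chain of managers is Rex, Aditi, Brigid, Kenji, Felix. Tobias's chain of managers is Anika, Zelda, Brigid, Kenji, Felix. The first manager that appears in both chains is Brigid.

Brigid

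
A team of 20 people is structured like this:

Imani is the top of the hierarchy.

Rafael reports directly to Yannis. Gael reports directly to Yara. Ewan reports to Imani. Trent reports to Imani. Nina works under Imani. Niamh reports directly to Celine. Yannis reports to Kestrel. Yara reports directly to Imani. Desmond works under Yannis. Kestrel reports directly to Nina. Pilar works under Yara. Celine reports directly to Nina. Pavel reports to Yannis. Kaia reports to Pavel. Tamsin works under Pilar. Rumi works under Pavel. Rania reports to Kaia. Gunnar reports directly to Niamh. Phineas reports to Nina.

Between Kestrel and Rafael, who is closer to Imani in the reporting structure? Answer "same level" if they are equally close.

Kestrel is 2 levels below Imani; Rafael is 4. Kestrel is higher.

Kestrel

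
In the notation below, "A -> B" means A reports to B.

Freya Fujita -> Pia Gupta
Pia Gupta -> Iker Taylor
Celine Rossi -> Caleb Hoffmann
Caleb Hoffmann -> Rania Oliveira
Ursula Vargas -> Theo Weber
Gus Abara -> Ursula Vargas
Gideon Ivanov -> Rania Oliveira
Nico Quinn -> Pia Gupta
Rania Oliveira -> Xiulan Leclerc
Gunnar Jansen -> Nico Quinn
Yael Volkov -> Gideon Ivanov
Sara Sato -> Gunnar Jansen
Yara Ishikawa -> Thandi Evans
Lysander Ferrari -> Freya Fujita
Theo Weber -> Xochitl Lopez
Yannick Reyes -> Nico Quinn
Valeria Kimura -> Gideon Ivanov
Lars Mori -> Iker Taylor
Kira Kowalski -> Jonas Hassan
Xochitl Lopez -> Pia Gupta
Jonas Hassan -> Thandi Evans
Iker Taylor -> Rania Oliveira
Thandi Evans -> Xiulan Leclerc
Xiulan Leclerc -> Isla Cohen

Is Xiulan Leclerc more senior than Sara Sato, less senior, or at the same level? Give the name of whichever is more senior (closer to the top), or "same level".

Xiulan Leclerc is 1 level below Isla Cohen; Sara Sato is 7. Xiulan Leclerc is higher.

Xiulan Leclerc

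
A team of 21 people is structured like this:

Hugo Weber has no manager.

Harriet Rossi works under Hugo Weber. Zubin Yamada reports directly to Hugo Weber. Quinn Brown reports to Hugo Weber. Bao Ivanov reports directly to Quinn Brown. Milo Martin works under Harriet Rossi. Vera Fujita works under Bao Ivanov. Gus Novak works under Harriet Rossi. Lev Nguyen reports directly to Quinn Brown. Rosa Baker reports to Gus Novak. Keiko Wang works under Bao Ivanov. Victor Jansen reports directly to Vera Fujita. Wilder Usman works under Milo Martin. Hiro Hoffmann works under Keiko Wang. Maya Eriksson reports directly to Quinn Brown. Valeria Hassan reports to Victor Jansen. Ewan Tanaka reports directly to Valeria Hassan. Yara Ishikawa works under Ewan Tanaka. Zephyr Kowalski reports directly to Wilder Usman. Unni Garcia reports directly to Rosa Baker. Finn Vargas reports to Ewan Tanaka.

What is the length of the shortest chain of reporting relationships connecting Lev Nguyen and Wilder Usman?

5

Lev Nguyen is 2 levels below Hugo Weber, and Wilder Usman is 3 levels below Hugo Weber (their lowest common manager). The shortest path runs up from Lev Nguyen to Hugo Weber and back down to Wilder Usman: 2 + 3 = 5 links.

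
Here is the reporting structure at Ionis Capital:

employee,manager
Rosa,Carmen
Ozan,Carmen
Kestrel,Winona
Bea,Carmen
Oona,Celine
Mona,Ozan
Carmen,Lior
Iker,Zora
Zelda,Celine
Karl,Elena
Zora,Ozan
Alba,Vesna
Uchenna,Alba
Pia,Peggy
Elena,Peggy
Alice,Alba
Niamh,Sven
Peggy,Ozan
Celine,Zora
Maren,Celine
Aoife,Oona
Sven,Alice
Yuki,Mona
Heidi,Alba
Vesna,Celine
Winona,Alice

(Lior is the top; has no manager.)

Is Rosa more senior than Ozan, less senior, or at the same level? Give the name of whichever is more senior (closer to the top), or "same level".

Both Rosa and Ozan are 2 levels below Lior.

same level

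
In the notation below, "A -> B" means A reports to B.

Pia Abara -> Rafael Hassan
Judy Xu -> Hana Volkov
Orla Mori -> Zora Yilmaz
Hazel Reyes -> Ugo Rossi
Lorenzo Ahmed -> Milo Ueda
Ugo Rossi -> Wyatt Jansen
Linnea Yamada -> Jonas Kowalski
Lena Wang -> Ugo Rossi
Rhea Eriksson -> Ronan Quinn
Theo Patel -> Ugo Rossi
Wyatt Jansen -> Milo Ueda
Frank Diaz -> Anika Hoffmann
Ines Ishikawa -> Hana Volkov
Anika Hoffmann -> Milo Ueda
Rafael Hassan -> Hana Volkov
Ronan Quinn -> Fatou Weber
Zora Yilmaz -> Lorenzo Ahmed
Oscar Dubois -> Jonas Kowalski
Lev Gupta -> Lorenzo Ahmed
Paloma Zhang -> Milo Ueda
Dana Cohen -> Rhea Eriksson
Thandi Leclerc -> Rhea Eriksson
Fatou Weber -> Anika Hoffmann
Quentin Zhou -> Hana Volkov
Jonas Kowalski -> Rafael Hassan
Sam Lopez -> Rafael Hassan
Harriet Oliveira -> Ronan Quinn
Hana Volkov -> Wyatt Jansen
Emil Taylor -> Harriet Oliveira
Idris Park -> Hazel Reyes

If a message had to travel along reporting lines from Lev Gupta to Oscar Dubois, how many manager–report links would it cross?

Lev Gupta is 2 levels below Milo Ueda, and Oscar Dubois is 5 levels below Milo Ueda (their lowest common manager). The shortest path runs up from Lev Gupta to Milo Ueda and back down to Oscar Dubois: 2 + 5 = 7 links.

7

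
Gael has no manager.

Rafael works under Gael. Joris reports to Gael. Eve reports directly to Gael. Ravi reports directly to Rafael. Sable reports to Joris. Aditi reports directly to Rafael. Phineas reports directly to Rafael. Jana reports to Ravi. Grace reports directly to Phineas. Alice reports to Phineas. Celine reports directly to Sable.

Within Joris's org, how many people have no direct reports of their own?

The only person in Joris's organization with no one reporting to them is Celine. That is 1.

1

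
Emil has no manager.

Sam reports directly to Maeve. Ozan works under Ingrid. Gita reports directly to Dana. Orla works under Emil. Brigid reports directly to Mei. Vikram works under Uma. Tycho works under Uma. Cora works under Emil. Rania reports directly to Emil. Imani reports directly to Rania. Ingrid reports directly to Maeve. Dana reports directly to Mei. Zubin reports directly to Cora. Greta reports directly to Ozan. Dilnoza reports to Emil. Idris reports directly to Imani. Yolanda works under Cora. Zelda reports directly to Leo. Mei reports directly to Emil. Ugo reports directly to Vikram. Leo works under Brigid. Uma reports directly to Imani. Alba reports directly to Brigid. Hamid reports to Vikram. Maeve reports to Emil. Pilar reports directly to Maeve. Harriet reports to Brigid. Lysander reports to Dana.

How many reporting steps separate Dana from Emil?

2

Chain from Dana up to Emil: Dana → Mei → Emil. That is 2 steps up, so Dana is 2 levels below Emil.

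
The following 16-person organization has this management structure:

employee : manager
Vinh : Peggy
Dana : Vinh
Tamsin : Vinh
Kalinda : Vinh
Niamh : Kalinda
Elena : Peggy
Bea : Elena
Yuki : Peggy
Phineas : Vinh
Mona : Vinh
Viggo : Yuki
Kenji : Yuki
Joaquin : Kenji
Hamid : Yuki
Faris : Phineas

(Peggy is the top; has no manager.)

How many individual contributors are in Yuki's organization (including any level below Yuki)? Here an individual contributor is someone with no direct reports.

3

The people in Yuki's organization with no one reporting to them are Hamid, Joaquin, Viggo. That is 3.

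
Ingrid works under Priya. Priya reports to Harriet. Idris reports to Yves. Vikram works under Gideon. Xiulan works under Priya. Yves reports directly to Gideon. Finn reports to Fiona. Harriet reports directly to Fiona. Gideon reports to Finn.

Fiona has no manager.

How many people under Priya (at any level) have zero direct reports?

The people in Priya's organization with no one reporting to them are Xiulan, Ingrid. That is 2.

2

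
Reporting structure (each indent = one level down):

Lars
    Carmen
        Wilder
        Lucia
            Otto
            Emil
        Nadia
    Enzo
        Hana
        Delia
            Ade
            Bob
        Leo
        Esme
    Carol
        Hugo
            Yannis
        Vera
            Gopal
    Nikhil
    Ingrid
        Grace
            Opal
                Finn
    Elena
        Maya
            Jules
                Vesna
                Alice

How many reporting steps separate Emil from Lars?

Chain from Emil up to Lars: Emil → Lucia → Carmen → Lars. That is 3 steps up, so Emil is 3 levels below Lars.

3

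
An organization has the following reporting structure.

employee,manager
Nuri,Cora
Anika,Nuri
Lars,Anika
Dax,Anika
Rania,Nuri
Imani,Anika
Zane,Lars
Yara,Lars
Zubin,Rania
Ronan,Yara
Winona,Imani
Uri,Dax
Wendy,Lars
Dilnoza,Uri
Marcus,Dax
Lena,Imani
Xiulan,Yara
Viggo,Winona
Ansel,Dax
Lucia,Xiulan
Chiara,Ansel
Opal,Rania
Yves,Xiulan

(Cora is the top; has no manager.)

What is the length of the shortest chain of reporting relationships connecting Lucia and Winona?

Lucia is 4 levels below Anika, and Winona is 2 levels below Anika (their lowest common manager). The shortest path runs up from Lucia to Anika and back down to Winona: 4 + 2 = 6 links.

6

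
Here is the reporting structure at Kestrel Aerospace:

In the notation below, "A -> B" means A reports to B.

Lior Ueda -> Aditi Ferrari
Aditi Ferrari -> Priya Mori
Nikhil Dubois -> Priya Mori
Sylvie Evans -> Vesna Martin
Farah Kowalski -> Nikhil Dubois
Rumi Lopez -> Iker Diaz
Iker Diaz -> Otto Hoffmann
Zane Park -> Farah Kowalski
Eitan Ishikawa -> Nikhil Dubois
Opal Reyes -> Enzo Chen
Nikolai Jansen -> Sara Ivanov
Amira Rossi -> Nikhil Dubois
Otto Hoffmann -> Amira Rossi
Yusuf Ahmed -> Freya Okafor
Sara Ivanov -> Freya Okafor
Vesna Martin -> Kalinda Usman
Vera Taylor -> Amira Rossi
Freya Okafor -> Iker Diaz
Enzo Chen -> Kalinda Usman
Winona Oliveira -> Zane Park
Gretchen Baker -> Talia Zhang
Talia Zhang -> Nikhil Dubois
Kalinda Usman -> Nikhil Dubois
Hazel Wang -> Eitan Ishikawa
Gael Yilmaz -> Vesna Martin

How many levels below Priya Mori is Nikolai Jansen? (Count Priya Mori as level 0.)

7

Chain from Nikolai Jansen up to Priya Mori: Nikolai Jansen → Sara Ivanov → Freya Okafor → Iker Diaz → Otto Hoffmann → Amira Rossi → Nikhil Dubois → Priya Mori. That is 7 steps up, so Nikolai Jansen is 7 levels below Priya Mori.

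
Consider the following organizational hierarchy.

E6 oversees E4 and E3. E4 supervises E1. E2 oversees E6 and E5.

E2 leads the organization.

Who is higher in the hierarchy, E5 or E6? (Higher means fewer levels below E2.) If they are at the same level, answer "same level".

same level

Both E5 and E6 are 1 level below E2.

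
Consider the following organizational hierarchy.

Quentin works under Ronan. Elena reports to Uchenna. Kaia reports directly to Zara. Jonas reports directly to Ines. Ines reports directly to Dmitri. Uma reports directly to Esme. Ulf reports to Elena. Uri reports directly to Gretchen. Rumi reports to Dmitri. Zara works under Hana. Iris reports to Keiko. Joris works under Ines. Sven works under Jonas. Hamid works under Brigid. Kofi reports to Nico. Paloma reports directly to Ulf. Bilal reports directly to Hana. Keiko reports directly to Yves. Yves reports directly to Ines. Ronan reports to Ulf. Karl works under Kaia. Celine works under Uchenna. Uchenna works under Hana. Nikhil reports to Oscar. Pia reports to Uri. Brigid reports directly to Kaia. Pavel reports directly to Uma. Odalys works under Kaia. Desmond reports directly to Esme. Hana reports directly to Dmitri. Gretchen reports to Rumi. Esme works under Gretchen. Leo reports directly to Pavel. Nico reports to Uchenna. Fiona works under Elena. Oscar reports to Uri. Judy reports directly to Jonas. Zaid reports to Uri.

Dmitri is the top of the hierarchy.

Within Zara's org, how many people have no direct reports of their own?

3

The people in Zara's organization with no one reporting to them are Hamid, Karl, Odalys. That is 3.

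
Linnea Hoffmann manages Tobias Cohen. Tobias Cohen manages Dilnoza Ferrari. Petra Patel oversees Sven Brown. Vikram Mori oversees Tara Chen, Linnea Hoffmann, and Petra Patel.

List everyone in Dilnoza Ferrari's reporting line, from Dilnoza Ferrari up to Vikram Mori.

Dilnoza Ferrari -> Tobias Cohen -> Linnea Hoffmann -> Vikram Mori

Dilnoza Ferrari reports to Tobias Cohen. Tobias Cohen reports to Linnea Hoffmann. Linnea Hoffmann reports to Vikram Mori. Vikram Mori is at the top.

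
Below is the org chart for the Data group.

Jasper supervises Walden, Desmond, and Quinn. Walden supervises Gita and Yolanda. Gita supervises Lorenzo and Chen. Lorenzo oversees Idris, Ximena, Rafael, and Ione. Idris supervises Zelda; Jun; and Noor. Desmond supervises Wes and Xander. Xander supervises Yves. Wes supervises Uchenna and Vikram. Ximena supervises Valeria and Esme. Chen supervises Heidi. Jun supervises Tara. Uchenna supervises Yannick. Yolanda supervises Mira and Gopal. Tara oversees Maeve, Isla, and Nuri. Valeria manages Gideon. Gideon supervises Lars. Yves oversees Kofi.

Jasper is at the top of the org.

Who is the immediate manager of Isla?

Isla reports directly to Tara.

Tara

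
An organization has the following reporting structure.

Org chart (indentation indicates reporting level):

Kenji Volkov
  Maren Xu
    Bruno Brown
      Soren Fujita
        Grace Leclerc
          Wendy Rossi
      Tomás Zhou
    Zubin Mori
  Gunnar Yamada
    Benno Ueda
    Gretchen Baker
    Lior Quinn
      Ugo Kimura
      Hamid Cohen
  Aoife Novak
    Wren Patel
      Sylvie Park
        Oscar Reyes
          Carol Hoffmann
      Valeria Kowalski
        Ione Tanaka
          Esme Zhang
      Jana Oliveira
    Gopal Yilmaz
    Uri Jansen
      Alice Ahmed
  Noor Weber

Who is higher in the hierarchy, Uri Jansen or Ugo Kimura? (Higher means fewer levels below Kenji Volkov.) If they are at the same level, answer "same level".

Uri Jansen

Uri Jansen is 2 levels below Kenji Volkov; Ugo Kimura is 3. Uri Jansen is higher.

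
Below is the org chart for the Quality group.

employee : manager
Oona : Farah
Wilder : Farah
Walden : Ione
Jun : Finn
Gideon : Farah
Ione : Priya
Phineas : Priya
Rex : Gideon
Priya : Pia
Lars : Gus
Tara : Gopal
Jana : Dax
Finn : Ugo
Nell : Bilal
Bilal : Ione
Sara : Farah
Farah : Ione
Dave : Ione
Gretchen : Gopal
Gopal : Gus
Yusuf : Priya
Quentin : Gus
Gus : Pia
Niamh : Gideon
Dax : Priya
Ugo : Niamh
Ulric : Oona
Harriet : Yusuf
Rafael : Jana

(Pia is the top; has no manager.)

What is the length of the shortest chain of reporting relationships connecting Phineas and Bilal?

3

Phineas is 1 level below Priya, and Bilal is 2 levels below Priya (their lowest common manager). The shortest path runs up from Phineas to Priya and back down to Bilal: 1 + 2 = 3 links.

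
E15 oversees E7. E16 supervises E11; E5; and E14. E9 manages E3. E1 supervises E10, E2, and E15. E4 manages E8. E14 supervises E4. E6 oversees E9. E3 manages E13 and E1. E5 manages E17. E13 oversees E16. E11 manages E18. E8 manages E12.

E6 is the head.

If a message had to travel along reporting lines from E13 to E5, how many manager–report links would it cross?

E5 is in E13's organization: the chain from E5 up to E13 is E5 → E16 → E13, which is 2 links.

2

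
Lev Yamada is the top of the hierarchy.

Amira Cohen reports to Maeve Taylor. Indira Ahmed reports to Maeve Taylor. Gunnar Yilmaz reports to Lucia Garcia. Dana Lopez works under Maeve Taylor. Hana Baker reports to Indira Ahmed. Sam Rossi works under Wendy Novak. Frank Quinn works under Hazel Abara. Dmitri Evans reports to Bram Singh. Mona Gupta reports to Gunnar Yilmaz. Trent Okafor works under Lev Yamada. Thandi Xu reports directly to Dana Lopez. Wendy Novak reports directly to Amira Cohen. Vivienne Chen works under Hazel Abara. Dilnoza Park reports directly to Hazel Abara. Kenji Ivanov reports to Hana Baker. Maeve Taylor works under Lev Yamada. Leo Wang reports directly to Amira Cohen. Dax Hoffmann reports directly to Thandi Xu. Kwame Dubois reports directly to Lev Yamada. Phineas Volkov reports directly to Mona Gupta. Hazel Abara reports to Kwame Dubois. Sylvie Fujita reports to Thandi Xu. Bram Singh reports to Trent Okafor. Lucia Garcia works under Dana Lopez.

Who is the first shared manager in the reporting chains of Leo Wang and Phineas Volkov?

Leo Wang's chain of managers is Amira Cohen, Maeve Taylor, Lev Yamada. Phineas Volkov's chain of managers is Mona Gupta, Gunnar Yilmaz, Lucia Garcia, Dana Lopez, Maeve Taylor, Lev Yamada. The first manager that appears in both chains is Maeve Taylor.

Maeve Taylor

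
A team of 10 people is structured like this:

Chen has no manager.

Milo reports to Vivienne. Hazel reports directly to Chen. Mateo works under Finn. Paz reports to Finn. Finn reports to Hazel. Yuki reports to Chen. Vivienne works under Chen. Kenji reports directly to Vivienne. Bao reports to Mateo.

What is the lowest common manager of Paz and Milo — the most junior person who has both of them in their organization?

Paz's chain of managers is Finn, Hazel, Chen. Milo's chain of managers is Vivienne, Chen. The first manager that appears in both chains is Chen.

Chen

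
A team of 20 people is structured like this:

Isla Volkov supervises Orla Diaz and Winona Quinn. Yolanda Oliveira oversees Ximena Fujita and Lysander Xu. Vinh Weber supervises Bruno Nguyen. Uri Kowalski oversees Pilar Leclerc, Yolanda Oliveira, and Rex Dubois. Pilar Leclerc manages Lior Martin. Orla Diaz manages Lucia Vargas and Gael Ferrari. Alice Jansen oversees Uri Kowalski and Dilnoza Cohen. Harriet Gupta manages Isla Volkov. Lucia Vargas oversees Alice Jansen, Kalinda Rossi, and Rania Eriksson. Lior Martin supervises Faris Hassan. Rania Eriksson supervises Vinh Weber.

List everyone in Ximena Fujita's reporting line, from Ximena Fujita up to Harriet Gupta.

Ximena Fujita reports to Yolanda Oliveira. Yolanda Oliveira reports to Uri Kowalski. Uri Kowalski reports to Alice Jansen. Alice Jansen reports to Lucia Vargas. Lucia Vargas reports to Orla Diaz. Orla Diaz reports to Isla Volkov. Isla Volkov reports to Harriet Gupta. Harriet Gupta is at the top.

Ximena Fujita -> Yolanda Oliveira -> Uri Kowalski -> Alice Jansen -> Lucia Vargas -> Orla Diaz -> Isla Volkov -> Harriet Gupta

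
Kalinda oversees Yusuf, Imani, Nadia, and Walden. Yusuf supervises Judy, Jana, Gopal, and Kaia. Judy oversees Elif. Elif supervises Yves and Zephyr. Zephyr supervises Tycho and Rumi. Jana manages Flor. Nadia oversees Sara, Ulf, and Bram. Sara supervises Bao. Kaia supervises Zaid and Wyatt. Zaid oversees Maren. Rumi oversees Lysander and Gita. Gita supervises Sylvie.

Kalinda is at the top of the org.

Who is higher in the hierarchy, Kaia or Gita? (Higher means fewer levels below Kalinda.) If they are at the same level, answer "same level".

Kaia

Kaia is 2 levels below Kalinda; Gita is 6. Kaia is higher.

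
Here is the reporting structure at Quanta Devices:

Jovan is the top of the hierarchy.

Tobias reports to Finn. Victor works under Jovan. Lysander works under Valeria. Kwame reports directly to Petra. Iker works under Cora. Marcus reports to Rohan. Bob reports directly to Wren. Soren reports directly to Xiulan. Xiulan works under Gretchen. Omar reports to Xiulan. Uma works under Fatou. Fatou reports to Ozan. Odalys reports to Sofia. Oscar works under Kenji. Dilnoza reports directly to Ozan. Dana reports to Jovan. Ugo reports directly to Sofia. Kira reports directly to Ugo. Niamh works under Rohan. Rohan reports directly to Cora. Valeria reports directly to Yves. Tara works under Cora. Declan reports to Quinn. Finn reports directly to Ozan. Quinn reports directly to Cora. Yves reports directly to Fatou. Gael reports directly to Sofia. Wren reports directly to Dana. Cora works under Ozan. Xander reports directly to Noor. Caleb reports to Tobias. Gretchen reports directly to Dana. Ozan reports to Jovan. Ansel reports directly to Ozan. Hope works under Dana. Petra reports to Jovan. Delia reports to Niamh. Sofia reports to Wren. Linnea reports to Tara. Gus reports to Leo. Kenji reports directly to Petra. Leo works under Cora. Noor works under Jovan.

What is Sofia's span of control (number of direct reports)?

Sofia directly manages Gael, Odalys, Ugo. That is 3 direct reports.

3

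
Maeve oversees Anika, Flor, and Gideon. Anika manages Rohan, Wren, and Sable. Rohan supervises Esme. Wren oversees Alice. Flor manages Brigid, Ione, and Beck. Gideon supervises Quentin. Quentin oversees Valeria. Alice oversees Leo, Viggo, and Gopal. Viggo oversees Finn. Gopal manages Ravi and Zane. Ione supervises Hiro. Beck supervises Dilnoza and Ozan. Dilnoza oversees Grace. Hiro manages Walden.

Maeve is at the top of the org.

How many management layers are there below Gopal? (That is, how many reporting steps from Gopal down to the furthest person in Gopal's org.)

1

The longest chain under Gopal runs Gopal → Zane, which is 1 level below Gopal.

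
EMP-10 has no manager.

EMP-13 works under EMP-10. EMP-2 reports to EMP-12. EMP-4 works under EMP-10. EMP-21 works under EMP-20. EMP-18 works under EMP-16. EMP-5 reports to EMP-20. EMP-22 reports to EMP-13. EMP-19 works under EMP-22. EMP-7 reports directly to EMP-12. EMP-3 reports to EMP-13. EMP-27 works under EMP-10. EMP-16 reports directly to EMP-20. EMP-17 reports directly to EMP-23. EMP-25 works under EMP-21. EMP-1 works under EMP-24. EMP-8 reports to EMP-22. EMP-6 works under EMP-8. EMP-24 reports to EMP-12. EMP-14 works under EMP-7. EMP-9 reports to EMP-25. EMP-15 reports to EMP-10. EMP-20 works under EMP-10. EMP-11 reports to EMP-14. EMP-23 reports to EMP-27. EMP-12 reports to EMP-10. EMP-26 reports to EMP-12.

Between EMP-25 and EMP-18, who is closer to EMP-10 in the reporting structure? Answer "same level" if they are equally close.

Both EMP-25 and EMP-18 are 3 levels below EMP-10.

same level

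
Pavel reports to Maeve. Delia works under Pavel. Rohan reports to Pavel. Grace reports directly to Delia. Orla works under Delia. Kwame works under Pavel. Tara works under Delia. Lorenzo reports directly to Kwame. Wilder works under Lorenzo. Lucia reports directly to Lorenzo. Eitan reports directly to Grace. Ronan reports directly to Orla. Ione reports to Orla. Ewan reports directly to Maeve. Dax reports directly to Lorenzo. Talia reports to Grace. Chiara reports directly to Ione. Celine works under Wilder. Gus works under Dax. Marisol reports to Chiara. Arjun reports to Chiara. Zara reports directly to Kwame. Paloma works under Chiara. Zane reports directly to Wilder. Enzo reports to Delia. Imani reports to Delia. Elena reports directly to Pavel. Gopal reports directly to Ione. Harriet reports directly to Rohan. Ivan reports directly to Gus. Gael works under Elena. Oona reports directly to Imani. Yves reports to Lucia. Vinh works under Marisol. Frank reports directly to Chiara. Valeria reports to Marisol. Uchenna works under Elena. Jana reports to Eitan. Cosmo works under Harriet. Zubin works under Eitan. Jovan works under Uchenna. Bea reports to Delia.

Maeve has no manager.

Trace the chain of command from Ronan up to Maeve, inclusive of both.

Ronan reports to Orla. Orla reports to Delia. Delia reports to Pavel. Pavel reports to Maeve. Maeve is at the top.

Ronan -> Orla -> Delia -> Pavel -> Maeve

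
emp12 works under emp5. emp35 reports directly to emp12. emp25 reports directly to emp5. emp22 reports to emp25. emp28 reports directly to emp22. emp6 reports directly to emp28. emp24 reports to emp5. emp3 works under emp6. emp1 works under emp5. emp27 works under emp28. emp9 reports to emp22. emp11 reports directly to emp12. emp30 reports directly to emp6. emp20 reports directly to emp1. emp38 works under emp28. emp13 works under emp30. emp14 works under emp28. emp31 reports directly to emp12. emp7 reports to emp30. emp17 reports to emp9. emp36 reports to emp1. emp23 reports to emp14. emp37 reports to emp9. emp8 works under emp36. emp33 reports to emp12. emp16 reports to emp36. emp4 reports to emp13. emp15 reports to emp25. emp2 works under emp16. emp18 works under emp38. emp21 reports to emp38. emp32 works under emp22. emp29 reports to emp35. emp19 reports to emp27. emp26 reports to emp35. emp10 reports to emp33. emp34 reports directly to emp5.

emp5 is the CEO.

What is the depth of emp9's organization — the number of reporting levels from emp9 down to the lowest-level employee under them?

The longest chain under emp9 runs emp9 → emp37, which is 1 level below emp9.

1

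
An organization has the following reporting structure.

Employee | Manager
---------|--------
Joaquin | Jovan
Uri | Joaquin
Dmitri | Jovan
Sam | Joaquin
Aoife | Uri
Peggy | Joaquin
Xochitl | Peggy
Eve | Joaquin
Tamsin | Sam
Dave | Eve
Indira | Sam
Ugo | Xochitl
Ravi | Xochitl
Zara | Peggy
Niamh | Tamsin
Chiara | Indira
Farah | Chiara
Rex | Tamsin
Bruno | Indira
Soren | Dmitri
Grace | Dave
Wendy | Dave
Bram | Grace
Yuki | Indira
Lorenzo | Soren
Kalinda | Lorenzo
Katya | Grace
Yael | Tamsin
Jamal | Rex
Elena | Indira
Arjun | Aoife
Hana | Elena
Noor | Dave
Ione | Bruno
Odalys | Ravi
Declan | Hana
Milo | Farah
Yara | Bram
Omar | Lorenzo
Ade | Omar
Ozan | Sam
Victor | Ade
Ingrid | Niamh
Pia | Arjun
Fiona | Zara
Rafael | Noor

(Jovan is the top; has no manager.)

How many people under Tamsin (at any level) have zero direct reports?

3

The people in Tamsin's organization with no one reporting to them are Yael, Jamal, Ingrid. That is 3.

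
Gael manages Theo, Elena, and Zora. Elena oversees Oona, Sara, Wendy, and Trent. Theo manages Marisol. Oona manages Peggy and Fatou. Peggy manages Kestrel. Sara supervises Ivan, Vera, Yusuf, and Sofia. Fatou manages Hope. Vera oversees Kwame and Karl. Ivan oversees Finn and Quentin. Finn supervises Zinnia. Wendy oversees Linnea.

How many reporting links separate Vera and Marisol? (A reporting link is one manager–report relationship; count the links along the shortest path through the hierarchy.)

Vera is 3 levels below Gael, and Marisol is 2 levels below Gael (their lowest common manager). The shortest path runs up from Vera to Gael and back down to Marisol: 3 + 2 = 5 links.

5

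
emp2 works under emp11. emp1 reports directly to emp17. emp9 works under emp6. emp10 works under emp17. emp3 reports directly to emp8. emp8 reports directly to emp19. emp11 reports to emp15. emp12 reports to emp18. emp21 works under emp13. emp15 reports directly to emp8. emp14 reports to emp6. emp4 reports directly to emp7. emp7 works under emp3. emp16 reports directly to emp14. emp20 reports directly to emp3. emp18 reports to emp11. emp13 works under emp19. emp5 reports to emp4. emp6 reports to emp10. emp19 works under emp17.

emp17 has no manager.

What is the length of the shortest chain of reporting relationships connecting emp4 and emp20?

emp4 is 2 levels below emp3, and emp20 is 1 level below emp3 (their lowest common manager). The shortest path runs up from emp4 to emp3 and back down to emp20: 2 + 1 = 3 links.

3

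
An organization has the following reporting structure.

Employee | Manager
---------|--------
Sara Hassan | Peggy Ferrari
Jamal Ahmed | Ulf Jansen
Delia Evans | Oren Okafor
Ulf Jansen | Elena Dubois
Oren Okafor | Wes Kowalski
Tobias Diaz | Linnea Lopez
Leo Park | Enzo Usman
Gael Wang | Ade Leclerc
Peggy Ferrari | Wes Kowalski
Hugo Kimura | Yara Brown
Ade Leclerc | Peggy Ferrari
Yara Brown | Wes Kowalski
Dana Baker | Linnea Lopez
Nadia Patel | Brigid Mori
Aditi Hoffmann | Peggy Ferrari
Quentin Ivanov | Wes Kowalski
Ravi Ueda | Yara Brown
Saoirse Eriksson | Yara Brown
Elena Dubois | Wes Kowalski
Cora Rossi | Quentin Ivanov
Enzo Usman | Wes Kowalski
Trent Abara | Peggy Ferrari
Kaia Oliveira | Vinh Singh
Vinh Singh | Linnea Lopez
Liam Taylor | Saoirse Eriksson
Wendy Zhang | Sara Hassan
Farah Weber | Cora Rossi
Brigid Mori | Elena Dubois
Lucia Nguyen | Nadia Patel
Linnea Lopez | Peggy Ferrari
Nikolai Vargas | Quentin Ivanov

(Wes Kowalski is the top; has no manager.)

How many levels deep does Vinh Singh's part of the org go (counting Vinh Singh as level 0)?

1

The longest chain under Vinh Singh runs Vinh Singh → Kaia Oliveira, which is 1 level below Vinh Singh.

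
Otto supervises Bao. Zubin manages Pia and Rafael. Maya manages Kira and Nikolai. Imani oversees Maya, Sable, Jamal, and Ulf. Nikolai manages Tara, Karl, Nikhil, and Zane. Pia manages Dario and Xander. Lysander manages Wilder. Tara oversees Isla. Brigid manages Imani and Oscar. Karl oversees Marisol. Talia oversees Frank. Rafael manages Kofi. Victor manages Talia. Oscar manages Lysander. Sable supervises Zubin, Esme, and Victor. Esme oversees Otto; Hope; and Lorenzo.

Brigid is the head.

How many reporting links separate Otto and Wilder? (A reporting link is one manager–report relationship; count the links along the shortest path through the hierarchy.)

7

Otto is 4 levels below Brigid, and Wilder is 3 levels below Brigid (their lowest common manager). The shortest path runs up from Otto to Brigid and back down to Wilder: 4 + 3 = 7 links.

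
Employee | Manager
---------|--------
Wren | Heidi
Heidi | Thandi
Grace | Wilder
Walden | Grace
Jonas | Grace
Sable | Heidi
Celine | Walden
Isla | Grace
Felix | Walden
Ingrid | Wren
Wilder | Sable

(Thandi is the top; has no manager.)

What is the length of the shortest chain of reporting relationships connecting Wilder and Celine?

3

Celine is in Wilder's organization: the chain from Celine up to Wilder is Celine → Walden → Grace → Wilder, which is 3 links.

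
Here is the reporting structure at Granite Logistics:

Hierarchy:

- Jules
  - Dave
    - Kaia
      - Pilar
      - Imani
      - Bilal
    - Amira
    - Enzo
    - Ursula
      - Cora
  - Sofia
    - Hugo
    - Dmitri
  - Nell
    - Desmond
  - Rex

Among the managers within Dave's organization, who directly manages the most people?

Dave

Direct-report counts within Dave's organization: Dave has 4; Ursula has 1; Kaia has 3. The largest is 4, held by Dave.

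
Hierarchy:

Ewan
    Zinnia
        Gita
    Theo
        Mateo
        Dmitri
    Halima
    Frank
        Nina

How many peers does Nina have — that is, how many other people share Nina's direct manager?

Nina reports to Frank, and Frank has no other direct reports. Nina has 0 peers.

0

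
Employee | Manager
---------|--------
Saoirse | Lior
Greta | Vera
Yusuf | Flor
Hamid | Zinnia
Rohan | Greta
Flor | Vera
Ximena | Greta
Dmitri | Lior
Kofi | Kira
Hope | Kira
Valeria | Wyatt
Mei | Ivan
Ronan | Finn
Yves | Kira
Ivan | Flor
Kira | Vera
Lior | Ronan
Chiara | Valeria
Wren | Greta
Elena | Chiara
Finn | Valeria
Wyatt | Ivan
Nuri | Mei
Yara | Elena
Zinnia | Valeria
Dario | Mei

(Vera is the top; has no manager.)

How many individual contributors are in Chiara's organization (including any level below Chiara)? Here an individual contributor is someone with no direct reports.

The only person in Chiara's organization with no one reporting to them is Yara. That is 1.

1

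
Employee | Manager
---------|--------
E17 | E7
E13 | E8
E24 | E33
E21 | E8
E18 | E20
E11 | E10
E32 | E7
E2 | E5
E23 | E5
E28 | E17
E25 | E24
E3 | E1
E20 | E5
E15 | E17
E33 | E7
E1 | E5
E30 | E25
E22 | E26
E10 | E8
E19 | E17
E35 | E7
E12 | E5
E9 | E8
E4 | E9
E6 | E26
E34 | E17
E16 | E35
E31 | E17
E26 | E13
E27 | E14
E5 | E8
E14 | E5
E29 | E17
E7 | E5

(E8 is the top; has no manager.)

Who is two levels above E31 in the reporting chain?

E31 reports to E17, and E17 reports to E7. So E31's skip-level manager is E7.

E7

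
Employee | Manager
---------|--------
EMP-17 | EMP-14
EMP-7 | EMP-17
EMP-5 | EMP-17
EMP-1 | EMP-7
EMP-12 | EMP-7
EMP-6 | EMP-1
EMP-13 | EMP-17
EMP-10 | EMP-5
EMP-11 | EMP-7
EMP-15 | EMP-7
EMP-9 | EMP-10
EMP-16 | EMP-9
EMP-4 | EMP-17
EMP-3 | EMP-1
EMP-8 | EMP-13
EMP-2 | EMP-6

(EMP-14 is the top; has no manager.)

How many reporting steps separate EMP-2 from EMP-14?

Chain from EMP-2 up to EMP-14: EMP-2 → EMP-6 → EMP-1 → EMP-7 → EMP-17 → EMP-14. That is 5 steps up, so EMP-2 is 5 levels below EMP-14.

5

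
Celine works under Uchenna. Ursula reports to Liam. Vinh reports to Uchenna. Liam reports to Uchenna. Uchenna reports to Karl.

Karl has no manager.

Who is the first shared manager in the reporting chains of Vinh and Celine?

Uchenna

Vinh's chain of managers is Uchenna, Karl. Celine's chain of managers is Uchenna, Karl. The first manager that appears in both chains is Uchenna.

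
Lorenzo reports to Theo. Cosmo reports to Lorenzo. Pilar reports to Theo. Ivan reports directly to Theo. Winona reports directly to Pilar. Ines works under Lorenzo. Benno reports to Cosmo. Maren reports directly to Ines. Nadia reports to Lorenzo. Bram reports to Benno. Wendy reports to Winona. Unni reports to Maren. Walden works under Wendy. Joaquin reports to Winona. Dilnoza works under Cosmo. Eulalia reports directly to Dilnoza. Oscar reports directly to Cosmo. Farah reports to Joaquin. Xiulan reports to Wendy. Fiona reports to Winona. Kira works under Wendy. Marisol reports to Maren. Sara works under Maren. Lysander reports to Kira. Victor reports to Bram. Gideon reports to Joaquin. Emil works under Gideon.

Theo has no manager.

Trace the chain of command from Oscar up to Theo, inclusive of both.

Oscar reports to Cosmo. Cosmo reports to Lorenzo. Lorenzo reports to Theo. Theo is at the top.

Oscar -> Cosmo -> Lorenzo -> Theo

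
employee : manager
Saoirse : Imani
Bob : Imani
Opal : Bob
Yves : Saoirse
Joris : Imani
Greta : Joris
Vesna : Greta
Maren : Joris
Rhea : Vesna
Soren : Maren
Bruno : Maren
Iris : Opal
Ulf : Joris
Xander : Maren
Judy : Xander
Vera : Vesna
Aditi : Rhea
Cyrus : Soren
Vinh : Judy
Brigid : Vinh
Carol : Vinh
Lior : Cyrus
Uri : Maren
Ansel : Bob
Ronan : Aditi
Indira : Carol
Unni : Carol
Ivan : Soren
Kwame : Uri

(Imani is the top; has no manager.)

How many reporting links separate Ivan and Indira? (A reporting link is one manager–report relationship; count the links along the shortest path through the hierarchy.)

7

Ivan is 2 levels below Maren, and Indira is 5 levels below Maren (their lowest common manager). The shortest path runs up from Ivan to Maren and back down to Indira: 2 + 5 = 7 links.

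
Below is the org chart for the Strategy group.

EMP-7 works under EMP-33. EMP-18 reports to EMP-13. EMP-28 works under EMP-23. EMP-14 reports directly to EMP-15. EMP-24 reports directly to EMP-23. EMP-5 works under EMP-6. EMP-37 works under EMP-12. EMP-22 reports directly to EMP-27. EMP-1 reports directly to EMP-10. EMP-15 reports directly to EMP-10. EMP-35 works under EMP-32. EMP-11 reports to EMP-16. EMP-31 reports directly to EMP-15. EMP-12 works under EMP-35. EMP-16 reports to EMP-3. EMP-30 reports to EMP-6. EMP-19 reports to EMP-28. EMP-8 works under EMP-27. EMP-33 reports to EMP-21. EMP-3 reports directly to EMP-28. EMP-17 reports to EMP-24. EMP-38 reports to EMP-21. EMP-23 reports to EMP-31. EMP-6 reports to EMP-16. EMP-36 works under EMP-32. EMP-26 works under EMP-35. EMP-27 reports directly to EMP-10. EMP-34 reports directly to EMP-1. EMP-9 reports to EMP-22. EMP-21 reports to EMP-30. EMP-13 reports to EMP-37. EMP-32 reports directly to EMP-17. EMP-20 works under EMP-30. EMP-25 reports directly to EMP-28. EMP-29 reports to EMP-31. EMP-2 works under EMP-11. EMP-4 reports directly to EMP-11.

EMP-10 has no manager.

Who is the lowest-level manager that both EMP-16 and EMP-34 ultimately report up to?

EMP-10

EMP-16's chain of managers is EMP-3, EMP-28, EMP-23, EMP-31, EMP-15, EMP-10. EMP-34's chain of managers is EMP-1, EMP-10. The first manager that appears in both chains is EMP-10.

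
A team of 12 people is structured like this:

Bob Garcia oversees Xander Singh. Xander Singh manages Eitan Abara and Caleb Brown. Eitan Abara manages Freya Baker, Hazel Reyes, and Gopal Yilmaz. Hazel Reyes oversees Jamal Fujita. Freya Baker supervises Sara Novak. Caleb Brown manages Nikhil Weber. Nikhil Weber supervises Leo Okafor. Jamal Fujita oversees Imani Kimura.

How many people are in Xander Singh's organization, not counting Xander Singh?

10

Xander Singh directly manages Eitan Abara, Caleb Brown. Under Eitan Abara: Freya Baker, Sara Novak, Hazel Reyes, Jamal Fujita, Imani Kimura, Gopal Yilmaz (6). Under Caleb Brown: Nikhil Weber, Leo Okafor (2). So Xander Singh's organization is 2 direct reports plus everyone under them: 7 + 3 = 10.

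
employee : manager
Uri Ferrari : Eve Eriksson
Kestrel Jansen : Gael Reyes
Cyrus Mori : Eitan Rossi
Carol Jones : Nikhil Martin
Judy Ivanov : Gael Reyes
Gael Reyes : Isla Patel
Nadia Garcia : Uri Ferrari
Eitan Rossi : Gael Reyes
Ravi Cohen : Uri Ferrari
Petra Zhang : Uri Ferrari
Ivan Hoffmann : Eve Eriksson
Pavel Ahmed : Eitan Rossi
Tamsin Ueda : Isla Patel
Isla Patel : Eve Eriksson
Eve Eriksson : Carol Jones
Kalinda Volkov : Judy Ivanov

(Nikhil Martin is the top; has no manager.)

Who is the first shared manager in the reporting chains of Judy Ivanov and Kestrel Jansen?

Judy Ivanov's chain of managers is Gael Reyes, Isla Patel, Eve Eriksson, Carol Jones, Nikhil Martin. Kestrel Jansen's chain of managers is Gael Reyes, Isla Patel, Eve Eriksson, Carol Jones, Nikhil Martin. The first manager that appears in both chains is Gael Reyes.

Gael Reyes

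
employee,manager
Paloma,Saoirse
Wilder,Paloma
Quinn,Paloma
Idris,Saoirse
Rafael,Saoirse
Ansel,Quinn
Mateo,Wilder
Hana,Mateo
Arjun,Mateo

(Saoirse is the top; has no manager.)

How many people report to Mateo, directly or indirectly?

Mateo directly manages Hana, Arjun. Hana has no reports. Arjun has no reports. So Mateo's organization is 2 direct reports plus everyone under them: 1 + 1 = 2.

2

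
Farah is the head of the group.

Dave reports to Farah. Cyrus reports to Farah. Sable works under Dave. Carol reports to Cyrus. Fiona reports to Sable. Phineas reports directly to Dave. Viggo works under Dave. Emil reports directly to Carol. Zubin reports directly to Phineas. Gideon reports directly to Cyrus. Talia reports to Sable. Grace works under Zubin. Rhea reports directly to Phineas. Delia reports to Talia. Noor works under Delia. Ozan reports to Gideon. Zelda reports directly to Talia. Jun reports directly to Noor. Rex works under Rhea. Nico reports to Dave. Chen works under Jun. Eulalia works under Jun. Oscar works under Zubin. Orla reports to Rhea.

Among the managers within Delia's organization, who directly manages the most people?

Direct-report counts within Delia's organization: Delia has 1; Noor has 1; Jun has 2. The largest is 2, held by Jun.

Jun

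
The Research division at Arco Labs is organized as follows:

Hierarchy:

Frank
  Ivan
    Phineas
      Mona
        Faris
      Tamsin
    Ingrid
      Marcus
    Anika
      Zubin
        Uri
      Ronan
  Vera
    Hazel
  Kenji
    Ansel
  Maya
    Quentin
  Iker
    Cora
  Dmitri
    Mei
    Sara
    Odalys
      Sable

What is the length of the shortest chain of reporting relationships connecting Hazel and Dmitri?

3

Hazel is 2 levels below Frank, and Dmitri is 1 level below Frank (their lowest common manager). The shortest path runs up from Hazel to Frank and back down to Dmitri: 2 + 1 = 3 links.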